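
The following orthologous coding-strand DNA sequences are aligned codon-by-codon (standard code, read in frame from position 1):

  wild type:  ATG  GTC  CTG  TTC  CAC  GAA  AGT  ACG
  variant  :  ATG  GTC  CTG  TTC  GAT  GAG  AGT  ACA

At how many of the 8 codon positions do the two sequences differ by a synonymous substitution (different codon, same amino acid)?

Codon 1: ATG Met / ATG Met — identical.
Codon 2: GTC Val / GTC Val — identical.
Codon 3: CTG Leu / CTG Leu — identical.
Codon 4: TTC Phe / TTC Phe — identical.
Codon 5: CAC His / GAT Asp — nonsynonymous.
Codon 6: GAA Glu / GAG Glu — synonymous.
Codon 7: AGT Ser / AGT Ser — identical.
Codon 8: ACG Thr / ACA Thr — synonymous.
Synonymous differences: 2.

2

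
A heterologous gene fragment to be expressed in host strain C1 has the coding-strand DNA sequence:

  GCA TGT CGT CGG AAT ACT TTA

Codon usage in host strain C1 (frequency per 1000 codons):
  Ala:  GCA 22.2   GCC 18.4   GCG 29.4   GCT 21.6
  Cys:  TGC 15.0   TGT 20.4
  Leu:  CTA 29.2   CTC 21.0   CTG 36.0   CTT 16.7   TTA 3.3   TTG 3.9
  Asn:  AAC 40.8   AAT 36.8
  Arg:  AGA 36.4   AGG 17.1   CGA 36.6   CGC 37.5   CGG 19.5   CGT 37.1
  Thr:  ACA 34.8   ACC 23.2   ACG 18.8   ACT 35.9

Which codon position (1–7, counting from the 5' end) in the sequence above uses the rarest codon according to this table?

7

Codon 1 GCA (Ala): 22.2 per 1000.
Codon 2 TGT (Cys): 20.4 per 1000.
Codon 3 CGT (Arg): 37.1 per 1000.
Codon 4 CGG (Arg): 19.5 per 1000.
Codon 5 AAT (Asn): 36.8 per 1000.
Codon 6 ACT (Thr): 35.9 per 1000.
Codon 7 TTA (Leu): 3.3 per 1000.
Lowest frequency is 3.3 at codon 7.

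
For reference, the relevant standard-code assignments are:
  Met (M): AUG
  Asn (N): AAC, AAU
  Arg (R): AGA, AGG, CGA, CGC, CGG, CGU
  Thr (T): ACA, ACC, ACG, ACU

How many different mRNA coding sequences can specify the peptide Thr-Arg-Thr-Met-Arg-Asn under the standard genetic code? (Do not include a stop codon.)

1152

Thr: 4 codons.
Arg: 6 codons.
Thr: 4 codons.
Met: 1 codon.
Arg: 6 codons.
Asn: 2 codons.
4 × 6 × 4 × 1 × 6 × 2 = 1152.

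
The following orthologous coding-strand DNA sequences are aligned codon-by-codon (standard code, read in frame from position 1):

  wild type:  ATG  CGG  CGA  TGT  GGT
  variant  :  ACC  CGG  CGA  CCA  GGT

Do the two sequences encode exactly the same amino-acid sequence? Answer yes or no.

no

Codon 1: ATG Met / ACC Thr — nonsynonymous.
Codon 2: CGG Arg / CGG Arg — identical.
Codon 3: CGA Arg / CGA Arg — identical.
Codon 4: TGT Cys / CCA Pro — nonsynonymous.
Codon 5: GGT Gly / GGT Gly — identical.
Nonsynonymous differences: 2 → different protein.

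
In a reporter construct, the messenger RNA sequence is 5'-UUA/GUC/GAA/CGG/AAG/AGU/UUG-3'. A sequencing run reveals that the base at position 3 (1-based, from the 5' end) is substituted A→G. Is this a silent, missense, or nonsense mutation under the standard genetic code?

silent

Position 3 falls in codon 1: UUA → Leu.
After the substitution the codon is UUG → Leu.
Both encode Leu, so the change is synonymous.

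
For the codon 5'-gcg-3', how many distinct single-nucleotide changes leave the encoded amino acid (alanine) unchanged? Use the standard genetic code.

Position 1: none → 0 synonymous.
Position 2: none → 0 synonymous.
Position 3: GCT, GCC, GCA → 3 synonymous.
Total: 0 + 0 + 3 = 3.

3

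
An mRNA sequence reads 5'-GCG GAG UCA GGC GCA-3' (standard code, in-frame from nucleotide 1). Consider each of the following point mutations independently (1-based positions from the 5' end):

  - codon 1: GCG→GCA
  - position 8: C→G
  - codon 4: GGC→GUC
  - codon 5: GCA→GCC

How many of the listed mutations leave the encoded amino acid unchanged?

Codon 1: GCG (Ala) → GCA (Ala) — synonymous.
Codon 3: UCA (Ser) → UGA (Stop) — nonsense.
Codon 4: GGC (Gly) → GUC (Val) — missense.
Codon 5: GCA (Ala) → GCC (Ala) — synonymous.
Synonymous: 2 of 4.

2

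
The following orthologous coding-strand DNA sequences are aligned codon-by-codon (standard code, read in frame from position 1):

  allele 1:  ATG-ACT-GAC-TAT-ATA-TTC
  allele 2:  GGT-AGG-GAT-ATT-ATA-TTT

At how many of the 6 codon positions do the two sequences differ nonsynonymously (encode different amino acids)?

Codon 1: ATG Met / GGT Gly — nonsynonymous.
Codon 2: ACT Thr / AGG Arg — nonsynonymous.
Codon 3: GAC Asp / GAT Asp — synonymous.
Codon 4: TAT Tyr / ATT Ile — nonsynonymous.
Codon 5: ATA Ile / ATA Ile — identical.
Codon 6: TTC Phe / TTT Phe — synonymous.
Nonsynonymous differences: 3.

3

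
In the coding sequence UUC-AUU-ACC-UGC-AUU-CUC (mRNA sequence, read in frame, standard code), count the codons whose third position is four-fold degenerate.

Codon 1 UUC (Phe): third position 2-fold.
Codon 2 AUU (Ile): third position 3-fold.
Codon 3 ACC (Thr): third position 4-fold.
Codon 4 UGC (Cys): third position 2-fold.
Codon 5 AUU (Ile): third position 3-fold.
Codon 6 CUC (Leu): third position 4-fold.
Four-fold degenerate third positions: 2.

2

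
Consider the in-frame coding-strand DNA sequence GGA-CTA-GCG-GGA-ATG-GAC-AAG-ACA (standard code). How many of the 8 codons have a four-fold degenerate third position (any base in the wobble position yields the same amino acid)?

5

Codon 1 GGA (Gly): third position 4-fold.
Codon 2 CTA (Leu): third position 4-fold.
Codon 3 GCG (Ala): third position 4-fold.
Codon 4 GGA (Gly): third position 4-fold.
Codon 5 ATG (Met): third position 1-fold.
Codon 6 GAC (Asp): third position 2-fold.
Codon 7 AAG (Lys): third position 2-fold.
Codon 8 ACA (Thr): third position 4-fold.
Four-fold degenerate third positions: 5.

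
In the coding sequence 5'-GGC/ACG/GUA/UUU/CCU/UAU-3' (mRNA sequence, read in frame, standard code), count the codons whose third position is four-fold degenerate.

Codon 1 GGC (Gly): third position 4-fold.
Codon 2 ACG (Thr): third position 4-fold.
Codon 3 GUA (Val): third position 4-fold.
Codon 4 UUU (Phe): third position 2-fold.
Codon 5 CCU (Pro): third position 4-fold.
Codon 6 UAU (Tyr): third position 2-fold.
Four-fold degenerate third positions: 4.

4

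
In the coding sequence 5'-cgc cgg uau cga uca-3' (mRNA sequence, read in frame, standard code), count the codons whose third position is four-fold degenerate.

Codon 1 CGC (Arg): third position 4-fold.
Codon 2 CGG (Arg): third position 4-fold.
Codon 3 UAU (Tyr): third position 2-fold.
Codon 4 CGA (Arg): third position 4-fold.
Codon 5 UCA (Ser): third position 4-fold.
Four-fold degenerate third positions: 4.

4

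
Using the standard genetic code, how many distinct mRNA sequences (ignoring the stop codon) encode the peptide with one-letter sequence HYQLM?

48

His: 2 codons.
Tyr: 2 codons.
Gln: 2 codons.
Leu: 6 codons.
Met: 1 codon.
2 × 2 × 2 × 6 × 1 = 48.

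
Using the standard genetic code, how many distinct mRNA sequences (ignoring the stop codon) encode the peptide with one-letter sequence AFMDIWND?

192

Ala: 4 codons.
Phe: 2 codons.
Met: 1 codon.
Asp: 2 codons.
Ile: 3 codons.
Trp: 1 codon.
Asn: 2 codons.
Asp: 2 codons.
4 × 2 × 1 × 2 × 3 × 1 × 2 × 2 = 192.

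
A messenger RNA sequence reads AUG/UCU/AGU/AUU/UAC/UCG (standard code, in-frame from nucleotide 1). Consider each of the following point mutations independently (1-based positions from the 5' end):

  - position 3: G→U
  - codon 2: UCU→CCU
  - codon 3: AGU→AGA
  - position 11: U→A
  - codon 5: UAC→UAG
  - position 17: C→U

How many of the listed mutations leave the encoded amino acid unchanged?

0

Codon 1: AUG (Met) → AUU (Ile) — missense.
Codon 2: UCU (Ser) → CCU (Pro) — missense.
Codon 3: AGU (Ser) → AGA (Arg) — missense.
Codon 4: AUU (Ile) → AAU (Asn) — missense.
Codon 5: UAC (Tyr) → UAG (Stop) — nonsense.
Codon 6: UCG (Ser) → UUG (Leu) — missense.
Synonymous: 0 of 6.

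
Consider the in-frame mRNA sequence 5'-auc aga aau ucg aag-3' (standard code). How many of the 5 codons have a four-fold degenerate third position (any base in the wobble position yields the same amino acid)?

Codon 1 AUC (Ile): third position 3-fold.
Codon 2 AGA (Arg): third position 2-fold.
Codon 3 AAU (Asn): third position 2-fold.
Codon 4 UCG (Ser): third position 4-fold.
Codon 5 AAG (Lys): third position 2-fold.
Four-fold degenerate third positions: 1.

1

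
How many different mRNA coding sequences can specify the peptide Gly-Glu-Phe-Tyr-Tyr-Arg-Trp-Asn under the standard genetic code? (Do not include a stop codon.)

Gly: 4 codons.
Glu: 2 codons.
Phe: 2 codons.
Tyr: 2 codons.
Tyr: 2 codons.
Arg: 6 codons.
Trp: 1 codon.
Asn: 2 codons.
4 × 2 × 2 × 2 × 2 × 6 × 1 × 2 = 768.

768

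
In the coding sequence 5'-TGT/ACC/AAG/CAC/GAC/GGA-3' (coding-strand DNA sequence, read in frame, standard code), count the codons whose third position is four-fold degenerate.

Codon 1 TGT (Cys): third position 2-fold.
Codon 2 ACC (Thr): third position 4-fold.
Codon 3 AAG (Lys): third position 2-fold.
Codon 4 CAC (His): third position 2-fold.
Codon 5 GAC (Asp): third position 2-fold.
Codon 6 GGA (Gly): third position 4-fold.
Four-fold degenerate third positions: 2.

2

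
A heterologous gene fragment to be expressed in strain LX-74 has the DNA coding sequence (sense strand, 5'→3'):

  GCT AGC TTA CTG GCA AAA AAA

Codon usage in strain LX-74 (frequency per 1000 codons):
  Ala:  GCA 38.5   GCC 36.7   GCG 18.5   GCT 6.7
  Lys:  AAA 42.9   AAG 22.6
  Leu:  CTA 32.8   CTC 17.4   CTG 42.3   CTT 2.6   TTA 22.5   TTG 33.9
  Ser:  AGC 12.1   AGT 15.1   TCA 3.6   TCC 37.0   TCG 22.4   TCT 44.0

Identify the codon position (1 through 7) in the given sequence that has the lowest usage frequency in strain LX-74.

1

Codon 1 GCT (Ala): 6.7 per 1000.
Codon 2 AGC (Ser): 12.1 per 1000.
Codon 3 TTA (Leu): 22.5 per 1000.
Codon 4 CTG (Leu): 42.3 per 1000.
Codon 5 GCA (Ala): 38.5 per 1000.
Codon 6 AAA (Lys): 42.9 per 1000.
Codon 7 AAA (Lys): 42.9 per 1000.
Lowest frequency is 6.7 at codon 1.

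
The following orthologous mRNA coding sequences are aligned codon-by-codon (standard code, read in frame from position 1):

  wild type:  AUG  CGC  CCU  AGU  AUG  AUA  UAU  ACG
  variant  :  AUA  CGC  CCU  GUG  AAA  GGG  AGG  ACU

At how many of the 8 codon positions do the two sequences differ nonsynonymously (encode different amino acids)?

Codon 1: AUG Met / AUA Ile — nonsynonymous.
Codon 2: CGC Arg / CGC Arg — identical.
Codon 3: CCU Pro / CCU Pro — identical.
Codon 4: AGU Ser / GUG Val — nonsynonymous.
Codon 5: AUG Met / AAA Lys — nonsynonymous.
Codon 6: AUA Ile / GGG Gly — nonsynonymous.
Codon 7: UAU Tyr / AGG Arg — nonsynonymous.
Codon 8: ACG Thr / ACU Thr — synonymous.
Nonsynonymous differences: 5.

5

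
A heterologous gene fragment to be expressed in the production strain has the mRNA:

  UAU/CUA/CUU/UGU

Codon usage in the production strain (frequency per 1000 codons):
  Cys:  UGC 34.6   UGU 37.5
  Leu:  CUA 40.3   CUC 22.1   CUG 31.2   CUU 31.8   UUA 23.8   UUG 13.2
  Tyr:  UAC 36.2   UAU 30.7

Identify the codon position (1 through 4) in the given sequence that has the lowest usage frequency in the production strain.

Codon 1 UAU (Tyr): 30.7 per 1000.
Codon 2 CUA (Leu): 40.3 per 1000.
Codon 3 CUU (Leu): 31.8 per 1000.
Codon 4 UGU (Cys): 37.5 per 1000.
Lowest frequency is 30.7 at codon 1.

1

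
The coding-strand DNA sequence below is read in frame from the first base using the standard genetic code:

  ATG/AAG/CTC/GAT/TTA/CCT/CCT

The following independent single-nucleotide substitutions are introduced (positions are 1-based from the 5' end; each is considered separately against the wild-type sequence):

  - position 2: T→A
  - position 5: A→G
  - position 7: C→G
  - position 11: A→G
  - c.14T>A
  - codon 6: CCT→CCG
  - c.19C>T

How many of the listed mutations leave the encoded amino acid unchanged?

1

Codon 1: ATG (Met) → AAG (Lys) — missense.
Codon 2: AAG (Lys) → AGG (Arg) — missense.
Codon 3: CTC (Leu) → GTC (Val) — missense.
Codon 4: GAT (Asp) → GGT (Gly) — missense.
Codon 5: TTA (Leu) → TAA (Stop) — nonsense.
Codon 6: CCT (Pro) → CCG (Pro) — synonymous.
Codon 7: CCT (Pro) → TCT (Ser) — missense.
Synonymous: 1 of 7.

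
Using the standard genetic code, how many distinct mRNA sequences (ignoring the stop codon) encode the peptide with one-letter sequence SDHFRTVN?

9216

Ser: 6 codons.
Asp: 2 codons.
His: 2 codons.
Phe: 2 codons.
Arg: 6 codons.
Thr: 4 codons.
Val: 4 codons.
Asn: 2 codons.
6 × 2 × 2 × 2 × 6 × 4 × 4 × 2 = 9216.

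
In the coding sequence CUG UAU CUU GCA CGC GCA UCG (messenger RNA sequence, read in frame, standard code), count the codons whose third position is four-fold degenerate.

Codon 1 CUG (Leu): third position 4-fold.
Codon 2 UAU (Tyr): third position 2-fold.
Codon 3 CUU (Leu): third position 4-fold.
Codon 4 GCA (Ala): third position 4-fold.
Codon 5 CGC (Arg): third position 4-fold.
Codon 6 GCA (Ala): third position 4-fold.
Codon 7 UCG (Ser): third position 4-fold.
Four-fold degenerate third positions: 6.

6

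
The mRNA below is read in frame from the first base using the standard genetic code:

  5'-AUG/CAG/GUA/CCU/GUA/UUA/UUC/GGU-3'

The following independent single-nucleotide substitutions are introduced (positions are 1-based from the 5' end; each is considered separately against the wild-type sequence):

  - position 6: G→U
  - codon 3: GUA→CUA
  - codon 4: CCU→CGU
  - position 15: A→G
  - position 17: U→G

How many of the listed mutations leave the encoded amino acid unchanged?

1

Codon 2: CAG (Gln) → CAU (His) — missense.
Codon 3: GUA (Val) → CUA (Leu) — missense.
Codon 4: CCU (Pro) → CGU (Arg) — missense.
Codon 5: GUA (Val) → GUG (Val) — synonymous.
Codon 6: UUA (Leu) → UGA (Stop) — nonsense.
Synonymous: 1 of 5.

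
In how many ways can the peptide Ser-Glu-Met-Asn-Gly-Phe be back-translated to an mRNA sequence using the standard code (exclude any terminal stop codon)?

192

Ser: 6 codons.
Glu: 2 codons.
Met: 1 codon.
Asn: 2 codons.
Gly: 4 codons.
Phe: 2 codons.
6 × 2 × 1 × 2 × 4 × 2 = 192.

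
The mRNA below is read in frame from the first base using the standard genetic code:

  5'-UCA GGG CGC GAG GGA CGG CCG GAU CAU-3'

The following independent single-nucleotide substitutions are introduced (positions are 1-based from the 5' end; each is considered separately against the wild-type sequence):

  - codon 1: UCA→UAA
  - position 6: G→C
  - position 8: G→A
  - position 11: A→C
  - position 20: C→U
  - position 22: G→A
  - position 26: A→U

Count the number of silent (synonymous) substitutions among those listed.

Codon 1: UCA (Ser) → UAA (Stop) — nonsense.
Codon 2: GGG (Gly) → GGC (Gly) — synonymous.
Codon 3: CGC (Arg) → CAC (His) — missense.
Codon 4: GAG (Glu) → GCG (Ala) — missense.
Codon 7: CCG (Pro) → CUG (Leu) — missense.
Codon 8: GAU (Asp) → AAU (Asn) — missense.
Codon 9: CAU (His) → CUU (Leu) — missense.
Synonymous: 1 of 7.

1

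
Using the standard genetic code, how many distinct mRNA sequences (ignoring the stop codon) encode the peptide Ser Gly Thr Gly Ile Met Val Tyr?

Ser: 6 codons.
Gly: 4 codons.
Thr: 4 codons.
Gly: 4 codons.
Ile: 3 codons.
Met: 1 codon.
Val: 4 codons.
Tyr: 2 codons.
6 × 4 × 4 × 4 × 3 × 1 × 4 × 2 = 9216.

9216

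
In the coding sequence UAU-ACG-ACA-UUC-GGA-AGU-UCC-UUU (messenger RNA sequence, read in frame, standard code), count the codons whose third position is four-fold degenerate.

4

Codon 1 UAU (Tyr): third position 2-fold.
Codon 2 ACG (Thr): third position 4-fold.
Codon 3 ACA (Thr): third position 4-fold.
Codon 4 UUC (Phe): third position 2-fold.
Codon 5 GGA (Gly): third position 4-fold.
Codon 6 AGU (Ser): third position 2-fold.
Codon 7 UCC (Ser): third position 4-fold.
Codon 8 UUU (Phe): third position 2-fold.
Four-fold degenerate third positions: 4.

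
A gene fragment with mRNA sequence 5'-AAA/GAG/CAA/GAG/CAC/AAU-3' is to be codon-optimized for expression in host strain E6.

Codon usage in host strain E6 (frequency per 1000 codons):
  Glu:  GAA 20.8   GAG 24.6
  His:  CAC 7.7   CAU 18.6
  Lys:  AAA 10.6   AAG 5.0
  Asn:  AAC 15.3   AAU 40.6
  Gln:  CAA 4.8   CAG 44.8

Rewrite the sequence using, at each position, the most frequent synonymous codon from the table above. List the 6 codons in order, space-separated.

Codon 1 (Lys): best is AAA at 10.6.
Codon 2 (Glu): best is GAG at 24.6.
Codon 3 (Gln): best is CAG at 44.8.
Codon 4 (Glu): best is GAG at 24.6.
Codon 5 (His): best is CAU at 18.6.
Codon 6 (Asn): best is AAU at 40.6.

AAA GAG CAG GAG CAU AAU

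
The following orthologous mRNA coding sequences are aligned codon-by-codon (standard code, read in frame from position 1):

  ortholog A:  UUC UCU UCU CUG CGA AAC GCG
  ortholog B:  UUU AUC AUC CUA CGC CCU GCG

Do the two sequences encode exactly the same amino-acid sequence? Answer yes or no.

no

Codon 1: UUC Phe / UUU Phe — synonymous.
Codon 2: UCU Ser / AUC Ile — nonsynonymous.
Codon 3: UCU Ser / AUC Ile — nonsynonymous.
Codon 4: CUG Leu / CUA Leu — synonymous.
Codon 5: CGA Arg / CGC Arg — synonymous.
Codon 6: AAC Asn / CCU Pro — nonsynonymous.
Codon 7: GCG Ala / GCG Ala — identical.
Nonsynonymous differences: 3 → different protein.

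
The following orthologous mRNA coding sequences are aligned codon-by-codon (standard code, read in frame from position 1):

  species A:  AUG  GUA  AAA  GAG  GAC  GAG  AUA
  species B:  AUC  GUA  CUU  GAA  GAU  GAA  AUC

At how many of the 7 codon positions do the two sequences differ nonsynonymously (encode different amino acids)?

Codon 1: AUG Met / AUC Ile — nonsynonymous.
Codon 2: GUA Val / GUA Val — identical.
Codon 3: AAA Lys / CUU Leu — nonsynonymous.
Codon 4: GAG Glu / GAA Glu — synonymous.
Codon 5: GAC Asp / GAU Asp — synonymous.
Codon 6: GAG Glu / GAA Glu — synonymous.
Codon 7: AUA Ile / AUC Ile — synonymous.
Nonsynonymous differences: 2.

2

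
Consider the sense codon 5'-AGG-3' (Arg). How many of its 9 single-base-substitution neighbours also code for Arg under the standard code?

2

Position 1: CGG → 1 synonymous.
Position 2: none → 0 synonymous.
Position 3: AGA → 1 synonymous.
Total: 1 + 0 + 1 = 2.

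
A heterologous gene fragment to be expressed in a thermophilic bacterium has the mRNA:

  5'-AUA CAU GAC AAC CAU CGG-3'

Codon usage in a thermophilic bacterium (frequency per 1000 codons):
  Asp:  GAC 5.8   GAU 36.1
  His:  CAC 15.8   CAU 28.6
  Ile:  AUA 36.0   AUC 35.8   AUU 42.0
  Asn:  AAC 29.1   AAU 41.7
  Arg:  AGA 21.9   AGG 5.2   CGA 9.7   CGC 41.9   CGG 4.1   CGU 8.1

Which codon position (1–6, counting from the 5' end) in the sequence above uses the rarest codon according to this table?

6

Codon 1 AUA (Ile): 36.0 per 1000.
Codon 2 CAU (His): 28.6 per 1000.
Codon 3 GAC (Asp): 5.8 per 1000.
Codon 4 AAC (Asn): 29.1 per 1000.
Codon 5 CAU (His): 28.6 per 1000.
Codon 6 CGG (Arg): 4.1 per 1000.
Lowest frequency is 4.1 at codon 6.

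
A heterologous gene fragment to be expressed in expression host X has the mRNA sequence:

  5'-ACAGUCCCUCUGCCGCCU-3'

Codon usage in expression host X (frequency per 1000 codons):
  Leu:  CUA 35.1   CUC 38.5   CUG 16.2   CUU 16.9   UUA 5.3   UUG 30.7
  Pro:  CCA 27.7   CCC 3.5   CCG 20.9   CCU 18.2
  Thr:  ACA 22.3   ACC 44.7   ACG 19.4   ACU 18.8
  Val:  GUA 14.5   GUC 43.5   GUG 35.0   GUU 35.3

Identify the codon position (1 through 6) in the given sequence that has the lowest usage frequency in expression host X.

Codon 1 ACA (Thr): 22.3 per 1000.
Codon 2 GUC (Val): 43.5 per 1000.
Codon 3 CCU (Pro): 18.2 per 1000.
Codon 4 CUG (Leu): 16.2 per 1000.
Codon 5 CCG (Pro): 20.9 per 1000.
Codon 6 CCU (Pro): 18.2 per 1000.
Lowest frequency is 16.2 at codon 4.

4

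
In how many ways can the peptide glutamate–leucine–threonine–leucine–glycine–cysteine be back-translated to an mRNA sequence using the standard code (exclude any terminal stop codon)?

2304

Glu: 2 codons.
Leu: 6 codons.
Thr: 4 codons.
Leu: 6 codons.
Gly: 4 codons.
Cys: 2 codons.
2 × 6 × 4 × 6 × 4 × 2 = 2304.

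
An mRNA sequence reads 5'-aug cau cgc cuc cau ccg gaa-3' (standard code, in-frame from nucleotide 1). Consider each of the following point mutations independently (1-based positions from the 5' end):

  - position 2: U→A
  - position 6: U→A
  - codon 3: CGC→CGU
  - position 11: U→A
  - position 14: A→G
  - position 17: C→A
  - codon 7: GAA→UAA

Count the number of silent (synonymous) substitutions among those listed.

1

Codon 1: AUG (Met) → AAG (Lys) — missense.
Codon 2: CAU (His) → CAA (Gln) — missense.
Codon 3: CGC (Arg) → CGU (Arg) — synonymous.
Codon 4: CUC (Leu) → CAC (His) — missense.
Codon 5: CAU (His) → CGU (Arg) — missense.
Codon 6: CCG (Pro) → CAG (Gln) — missense.
Codon 7: GAA (Glu) → UAA (Stop) — nonsense.
Synonymous: 1 of 7.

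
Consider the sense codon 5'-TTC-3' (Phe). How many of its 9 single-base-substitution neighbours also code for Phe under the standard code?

Position 1: none → 0 synonymous.
Position 2: none → 0 synonymous.
Position 3: TTT → 1 synonymous.
Total: 0 + 0 + 1 = 1.

1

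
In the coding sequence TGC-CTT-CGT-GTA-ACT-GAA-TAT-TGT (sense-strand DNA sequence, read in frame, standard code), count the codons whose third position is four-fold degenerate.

Codon 1 TGC (Cys): third position 2-fold.
Codon 2 CTT (Leu): third position 4-fold.
Codon 3 CGT (Arg): third position 4-fold.
Codon 4 GTA (Val): third position 4-fold.
Codon 5 ACT (Thr): third position 4-fold.
Codon 6 GAA (Glu): third position 2-fold.
Codon 7 TAT (Tyr): third position 2-fold.
Codon 8 TGT (Cys): third position 2-fold.
Four-fold degenerate third positions: 4.

4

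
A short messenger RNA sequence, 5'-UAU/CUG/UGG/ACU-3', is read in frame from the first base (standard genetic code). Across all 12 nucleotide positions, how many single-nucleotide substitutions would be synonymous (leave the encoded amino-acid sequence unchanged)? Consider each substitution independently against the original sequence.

8

Codon 1 (UAU, Tyr): 1 synonymous substitution.
Codon 2 (CUG, Leu): 4 synonymous substitutions.
Codon 3 (UGG, Trp): 0 synonymous substitutions.
Codon 4 (ACU, Thr): 3 synonymous substitutions.
Total: 1 + 4 + 0 + 3 = 8.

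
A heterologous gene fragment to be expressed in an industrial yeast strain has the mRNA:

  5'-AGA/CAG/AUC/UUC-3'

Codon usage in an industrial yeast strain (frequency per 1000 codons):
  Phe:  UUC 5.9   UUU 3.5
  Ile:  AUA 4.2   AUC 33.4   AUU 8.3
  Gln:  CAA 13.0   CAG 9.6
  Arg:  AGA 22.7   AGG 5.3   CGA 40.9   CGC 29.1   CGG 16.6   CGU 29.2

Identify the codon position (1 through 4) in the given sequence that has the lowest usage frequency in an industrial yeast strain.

Codon 1 AGA (Arg): 22.7 per 1000.
Codon 2 CAG (Gln): 9.6 per 1000.
Codon 3 AUC (Ile): 33.4 per 1000.
Codon 4 UUC (Phe): 5.9 per 1000.
Lowest frequency is 5.9 at codon 4.

4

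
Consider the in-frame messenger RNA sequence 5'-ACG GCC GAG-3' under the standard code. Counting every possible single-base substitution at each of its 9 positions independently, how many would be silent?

7

Codon 1 (ACG, Thr): 3 synonymous substitutions.
Codon 2 (GCC, Ala): 3 synonymous substitutions.
Codon 3 (GAG, Glu): 1 synonymous substitution.
Total: 3 + 3 + 1 = 7.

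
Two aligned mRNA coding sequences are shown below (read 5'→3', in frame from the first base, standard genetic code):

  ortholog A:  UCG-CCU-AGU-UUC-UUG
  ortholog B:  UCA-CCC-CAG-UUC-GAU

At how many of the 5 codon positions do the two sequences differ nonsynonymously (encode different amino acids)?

2

Codon 1: UCG Ser / UCA Ser — synonymous.
Codon 2: CCU Pro / CCC Pro — synonymous.
Codon 3: AGU Ser / CAG Gln — nonsynonymous.
Codon 4: UUC Phe / UUC Phe — identical.
Codon 5: UUG Leu / GAU Asp — nonsynonymous.
Nonsynonymous differences: 2.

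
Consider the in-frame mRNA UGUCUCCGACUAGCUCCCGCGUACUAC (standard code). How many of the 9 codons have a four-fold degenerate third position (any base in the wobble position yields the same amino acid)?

6

Codon 1 UGU (Cys): third position 2-fold.
Codon 2 CUC (Leu): third position 4-fold.
Codon 3 CGA (Arg): third position 4-fold.
Codon 4 CUA (Leu): third position 4-fold.
Codon 5 GCU (Ala): third position 4-fold.
Codon 6 CCC (Pro): third position 4-fold.
Codon 7 GCG (Ala): third position 4-fold.
Codon 8 UAC (Tyr): third position 2-fold.
Codon 9 UAC (Tyr): third position 2-fold.
Four-fold degenerate third positions: 6.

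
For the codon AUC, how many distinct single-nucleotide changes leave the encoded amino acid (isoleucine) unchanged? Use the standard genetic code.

2

Position 1: none → 0 synonymous.
Position 2: none → 0 synonymous.
Position 3: AUU, AUA → 2 synonymous.
Total: 0 + 0 + 2 = 2.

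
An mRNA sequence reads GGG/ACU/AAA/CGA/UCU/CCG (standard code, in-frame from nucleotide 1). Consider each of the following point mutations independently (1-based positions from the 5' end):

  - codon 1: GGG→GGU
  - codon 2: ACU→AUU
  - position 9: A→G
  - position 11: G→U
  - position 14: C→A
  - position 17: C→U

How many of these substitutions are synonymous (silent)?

Codon 1: GGG (Gly) → GGU (Gly) — synonymous.
Codon 2: ACU (Thr) → AUU (Ile) — missense.
Codon 3: AAA (Lys) → AAG (Lys) — synonymous.
Codon 4: CGA (Arg) → CUA (Leu) — missense.
Codon 5: UCU (Ser) → UAU (Tyr) — missense.
Codon 6: CCG (Pro) → CUG (Leu) — missense.
Synonymous: 2 of 6.

2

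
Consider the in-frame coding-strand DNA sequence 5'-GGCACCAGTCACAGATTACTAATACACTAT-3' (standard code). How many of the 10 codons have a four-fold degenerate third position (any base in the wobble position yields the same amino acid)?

3

Codon 1 GGC (Gly): third position 4-fold.
Codon 2 ACC (Thr): third position 4-fold.
Codon 3 AGT (Ser): third position 2-fold.
Codon 4 CAC (His): third position 2-fold.
Codon 5 AGA (Arg): third position 2-fold.
Codon 6 TTA (Leu): third position 2-fold.
Codon 7 CTA (Leu): third position 4-fold.
Codon 8 ATA (Ile): third position 3-fold.
Codon 9 CAC (His): third position 2-fold.
Codon 10 TAT (Tyr): third position 2-fold.
Four-fold degenerate third positions: 3.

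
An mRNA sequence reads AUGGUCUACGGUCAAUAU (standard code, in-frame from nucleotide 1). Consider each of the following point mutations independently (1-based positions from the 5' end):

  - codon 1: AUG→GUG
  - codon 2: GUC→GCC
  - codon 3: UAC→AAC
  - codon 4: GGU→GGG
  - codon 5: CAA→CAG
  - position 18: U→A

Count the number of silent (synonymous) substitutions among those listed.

Codon 1: AUG (Met) → GUG (Val) — missense.
Codon 2: GUC (Val) → GCC (Ala) — missense.
Codon 3: UAC (Tyr) → AAC (Asn) — missense.
Codon 4: GGU (Gly) → GGG (Gly) — synonymous.
Codon 5: CAA (Gln) → CAG (Gln) — synonymous.
Codon 6: UAU (Tyr) → UAA (Stop) — nonsense.
Synonymous: 2 of 6.

2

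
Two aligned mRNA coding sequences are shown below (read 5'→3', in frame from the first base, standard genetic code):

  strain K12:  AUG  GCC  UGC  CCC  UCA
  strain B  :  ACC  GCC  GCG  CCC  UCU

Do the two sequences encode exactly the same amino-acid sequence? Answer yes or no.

Codon 1: AUG Met / ACC Thr — nonsynonymous.
Codon 2: GCC Ala / GCC Ala — identical.
Codon 3: UGC Cys / GCG Ala — nonsynonymous.
Codon 4: CCC Pro / CCC Pro — identical.
Codon 5: UCA Ser / UCU Ser — synonymous.
Nonsynonymous differences: 2 → different protein.

no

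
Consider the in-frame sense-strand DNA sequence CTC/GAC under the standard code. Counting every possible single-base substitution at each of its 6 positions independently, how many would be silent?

4

Codon 1 (CTC, Leu): 3 synonymous substitutions.
Codon 2 (GAC, Asp): 1 synonymous substitution.
Total: 3 + 1 = 4.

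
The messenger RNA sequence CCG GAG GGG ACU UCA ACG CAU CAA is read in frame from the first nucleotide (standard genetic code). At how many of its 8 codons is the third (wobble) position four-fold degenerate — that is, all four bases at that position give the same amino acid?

Codon 1 CCG (Pro): third position 4-fold.
Codon 2 GAG (Glu): third position 2-fold.
Codon 3 GGG (Gly): third position 4-fold.
Codon 4 ACU (Thr): third position 4-fold.
Codon 5 UCA (Ser): third position 4-fold.
Codon 6 ACG (Thr): third position 4-fold.
Codon 7 CAU (His): third position 2-fold.
Codon 8 CAA (Gln): third position 2-fold.
Four-fold degenerate third positions: 5.

5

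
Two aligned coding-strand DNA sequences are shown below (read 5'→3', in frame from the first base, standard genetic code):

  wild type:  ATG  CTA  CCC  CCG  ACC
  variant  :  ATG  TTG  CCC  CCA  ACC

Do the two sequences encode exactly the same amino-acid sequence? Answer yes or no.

Codon 1: ATG Met / ATG Met — identical.
Codon 2: CTA Leu / TTG Leu — synonymous.
Codon 3: CCC Pro / CCC Pro — identical.
Codon 4: CCG Pro / CCA Pro — synonymous.
Codon 5: ACC Thr / ACC Thr — identical.
Nonsynonymous differences: 0 → same protein.

yes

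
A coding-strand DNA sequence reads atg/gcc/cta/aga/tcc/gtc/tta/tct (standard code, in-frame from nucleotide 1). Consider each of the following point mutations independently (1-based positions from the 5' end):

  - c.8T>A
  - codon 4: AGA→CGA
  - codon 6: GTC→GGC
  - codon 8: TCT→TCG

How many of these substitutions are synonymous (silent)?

2

Codon 3: CTA (Leu) → CAA (Gln) — missense.
Codon 4: AGA (Arg) → CGA (Arg) — synonymous.
Codon 6: GTC (Val) → GGC (Gly) — missense.
Codon 8: TCT (Ser) → TCG (Ser) — synonymous.
Synonymous: 2 of 4.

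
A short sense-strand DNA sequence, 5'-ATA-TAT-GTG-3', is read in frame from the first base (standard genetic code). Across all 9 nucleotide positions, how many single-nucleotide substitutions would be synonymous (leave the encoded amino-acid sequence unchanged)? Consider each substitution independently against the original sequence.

Codon 1 (ATA, Ile): 2 synonymous substitutions.
Codon 2 (TAT, Tyr): 1 synonymous substitution.
Codon 3 (GTG, Val): 3 synonymous substitutions.
Total: 2 + 1 + 3 = 6.

6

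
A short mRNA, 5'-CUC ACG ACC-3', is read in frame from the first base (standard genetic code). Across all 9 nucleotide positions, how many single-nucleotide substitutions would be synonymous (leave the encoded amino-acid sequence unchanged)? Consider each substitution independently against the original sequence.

Codon 1 (CUC, Leu): 3 synonymous substitutions.
Codon 2 (ACG, Thr): 3 synonymous substitutions.
Codon 3 (ACC, Thr): 3 synonymous substitutions.
Total: 3 + 3 + 3 = 9.

9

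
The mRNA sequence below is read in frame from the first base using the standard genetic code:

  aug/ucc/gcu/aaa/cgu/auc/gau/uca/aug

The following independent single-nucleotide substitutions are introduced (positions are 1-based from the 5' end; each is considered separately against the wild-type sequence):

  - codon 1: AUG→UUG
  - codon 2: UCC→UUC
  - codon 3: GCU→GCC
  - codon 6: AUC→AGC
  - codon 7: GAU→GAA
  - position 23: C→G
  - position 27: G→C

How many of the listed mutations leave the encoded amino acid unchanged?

1

Codon 1: AUG (Met) → UUG (Leu) — missense.
Codon 2: UCC (Ser) → UUC (Phe) — missense.
Codon 3: GCU (Ala) → GCC (Ala) — synonymous.
Codon 6: AUC (Ile) → AGC (Ser) — missense.
Codon 7: GAU (Asp) → GAA (Glu) — missense.
Codon 8: UCA (Ser) → UGA (Stop) — nonsense.
Codon 9: AUG (Met) → AUC (Ile) — missense.
Synonymous: 1 of 7.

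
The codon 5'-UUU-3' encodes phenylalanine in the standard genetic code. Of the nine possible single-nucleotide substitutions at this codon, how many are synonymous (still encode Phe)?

1

Position 1: none → 0 synonymous.
Position 2: none → 0 synonymous.
Position 3: UUC → 1 synonymous.
Total: 0 + 0 + 1 = 1.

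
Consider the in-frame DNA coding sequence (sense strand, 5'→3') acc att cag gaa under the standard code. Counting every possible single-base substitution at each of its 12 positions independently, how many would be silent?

7

Codon 1 (ACC, Thr): 3 synonymous substitutions.
Codon 2 (ATT, Ile): 2 synonymous substitutions.
Codon 3 (CAG, Gln): 1 synonymous substitution.
Codon 4 (GAA, Glu): 1 synonymous substitution.
Total: 3 + 2 + 1 + 1 = 7.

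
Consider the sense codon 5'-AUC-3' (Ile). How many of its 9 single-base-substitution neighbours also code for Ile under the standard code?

Position 1: none → 0 synonymous.
Position 2: none → 0 synonymous.
Position 3: AUU, AUA → 2 synonymous.
Total: 0 + 0 + 2 = 2.

2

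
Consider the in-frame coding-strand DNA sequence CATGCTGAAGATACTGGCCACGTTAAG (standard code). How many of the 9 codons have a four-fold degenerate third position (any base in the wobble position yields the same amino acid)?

4

Codon 1 CAT (His): third position 2-fold.
Codon 2 GCT (Ala): third position 4-fold.
Codon 3 GAA (Glu): third position 2-fold.
Codon 4 GAT (Asp): third position 2-fold.
Codon 5 ACT (Thr): third position 4-fold.
Codon 6 GGC (Gly): third position 4-fold.
Codon 7 CAC (His): third position 2-fold.
Codon 8 GTT (Val): third position 4-fold.
Codon 9 AAG (Lys): third position 2-fold.
Four-fold degenerate third positions: 4.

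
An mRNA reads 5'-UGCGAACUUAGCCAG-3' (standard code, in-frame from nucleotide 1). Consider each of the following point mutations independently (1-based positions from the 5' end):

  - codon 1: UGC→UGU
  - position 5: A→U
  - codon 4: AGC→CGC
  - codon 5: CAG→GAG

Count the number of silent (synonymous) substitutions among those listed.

Codon 1: UGC (Cys) → UGU (Cys) — synonymous.
Codon 2: GAA (Glu) → GUA (Val) — missense.
Codon 4: AGC (Ser) → CGC (Arg) — missense.
Codon 5: CAG (Gln) → GAG (Glu) — missense.
Synonymous: 1 of 4.

1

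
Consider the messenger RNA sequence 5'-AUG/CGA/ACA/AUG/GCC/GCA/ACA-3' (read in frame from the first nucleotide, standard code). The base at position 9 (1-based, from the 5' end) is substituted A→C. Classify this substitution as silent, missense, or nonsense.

silent

Position 9 falls in codon 3: ACA → Thr.
After the substitution the codon is ACC → Thr.
Both encode Thr, so the change is synonymous.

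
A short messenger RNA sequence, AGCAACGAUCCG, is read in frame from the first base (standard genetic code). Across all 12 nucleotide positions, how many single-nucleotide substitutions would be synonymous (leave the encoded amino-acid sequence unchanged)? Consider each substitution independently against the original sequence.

Codon 1 (AGC, Ser): 1 synonymous substitution.
Codon 2 (AAC, Asn): 1 synonymous substitution.
Codon 3 (GAU, Asp): 1 synonymous substitution.
Codon 4 (CCG, Pro): 3 synonymous substitutions.
Total: 1 + 1 + 1 + 3 = 6.

6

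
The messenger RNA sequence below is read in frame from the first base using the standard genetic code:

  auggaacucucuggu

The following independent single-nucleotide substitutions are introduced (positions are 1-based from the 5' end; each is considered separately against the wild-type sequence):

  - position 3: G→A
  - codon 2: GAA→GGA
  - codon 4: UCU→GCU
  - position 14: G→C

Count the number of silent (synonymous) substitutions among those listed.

0

Codon 1: AUG (Met) → AUA (Ile) — missense.
Codon 2: GAA (Glu) → GGA (Gly) — missense.
Codon 4: UCU (Ser) → GCU (Ala) — missense.
Codon 5: GGU (Gly) → GCU (Ala) — missense.
Synonymous: 0 of 4.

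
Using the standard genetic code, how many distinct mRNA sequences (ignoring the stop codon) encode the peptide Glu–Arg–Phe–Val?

Glu: 2 codons.
Arg: 6 codons.
Phe: 2 codons.
Val: 4 codons.
2 × 6 × 2 × 4 = 96.

96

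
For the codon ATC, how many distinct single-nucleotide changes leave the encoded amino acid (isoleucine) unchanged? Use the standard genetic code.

Position 1: none → 0 synonymous.
Position 2: none → 0 synonymous.
Position 3: ATT, ATA → 2 synonymous.
Total: 0 + 0 + 2 = 2.

2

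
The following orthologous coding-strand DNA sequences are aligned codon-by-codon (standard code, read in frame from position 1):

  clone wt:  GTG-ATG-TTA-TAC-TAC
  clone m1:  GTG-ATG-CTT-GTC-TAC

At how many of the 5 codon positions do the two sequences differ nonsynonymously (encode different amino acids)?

Codon 1: GTG Val / GTG Val — identical.
Codon 2: ATG Met / ATG Met — identical.
Codon 3: TTA Leu / CTT Leu — synonymous.
Codon 4: TAC Tyr / GTC Val — nonsynonymous.
Codon 5: TAC Tyr / TAC Tyr — identical.
Nonsynonymous differences: 1.

1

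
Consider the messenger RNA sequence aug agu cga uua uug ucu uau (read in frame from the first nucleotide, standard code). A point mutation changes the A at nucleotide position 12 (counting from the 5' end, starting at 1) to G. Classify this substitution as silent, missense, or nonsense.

silent

Position 12 falls in codon 4: UUA → Leu.
After the substitution the codon is UUG → Leu.
Both encode Leu, so the change is synonymous.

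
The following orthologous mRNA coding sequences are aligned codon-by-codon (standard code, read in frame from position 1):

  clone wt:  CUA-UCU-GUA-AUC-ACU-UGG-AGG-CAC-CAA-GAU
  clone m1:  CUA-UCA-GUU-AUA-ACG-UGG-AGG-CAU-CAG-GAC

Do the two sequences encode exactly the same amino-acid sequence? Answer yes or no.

yes

Codon 1: CUA Leu / CUA Leu — identical.
Codon 2: UCU Ser / UCA Ser — synonymous.
Codon 3: GUA Val / GUU Val — synonymous.
Codon 4: AUC Ile / AUA Ile — synonymous.
Codon 5: ACU Thr / ACG Thr — synonymous.
Codon 6: UGG Trp / UGG Trp — identical.
Codon 7: AGG Arg / AGG Arg — identical.
Codon 8: CAC His / CAU His — synonymous.
Codon 9: CAA Gln / CAG Gln — synonymous.
Codon 10: GAU Asp / GAC Asp — synonymous.
Nonsynonymous differences: 0 → same protein.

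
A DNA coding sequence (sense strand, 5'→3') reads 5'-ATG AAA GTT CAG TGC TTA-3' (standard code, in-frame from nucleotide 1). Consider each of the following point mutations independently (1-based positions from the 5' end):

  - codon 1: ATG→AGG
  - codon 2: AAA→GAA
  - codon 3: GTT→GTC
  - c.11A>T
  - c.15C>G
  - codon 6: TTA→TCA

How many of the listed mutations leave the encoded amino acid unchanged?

Codon 1: ATG (Met) → AGG (Arg) — missense.
Codon 2: AAA (Lys) → GAA (Glu) — missense.
Codon 3: GTT (Val) → GTC (Val) — synonymous.
Codon 4: CAG (Gln) → CTG (Leu) — missense.
Codon 5: TGC (Cys) → TGG (Trp) — missense.
Codon 6: TTA (Leu) → TCA (Ser) — missense.
Synonymous: 1 of 6.

1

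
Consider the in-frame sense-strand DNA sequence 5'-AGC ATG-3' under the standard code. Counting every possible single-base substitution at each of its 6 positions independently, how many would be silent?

Codon 1 (AGC, Ser): 1 synonymous substitution.
Codon 2 (ATG, Met): 0 synonymous substitutions.
Total: 1 + 0 = 1.

1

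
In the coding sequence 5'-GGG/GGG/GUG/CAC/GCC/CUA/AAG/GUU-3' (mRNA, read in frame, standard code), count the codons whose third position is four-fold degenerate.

6

Codon 1 GGG (Gly): third position 4-fold.
Codon 2 GGG (Gly): third position 4-fold.
Codon 3 GUG (Val): third position 4-fold.
Codon 4 CAC (His): third position 2-fold.
Codon 5 GCC (Ala): third position 4-fold.
Codon 6 CUA (Leu): third position 4-fold.
Codon 7 AAG (Lys): third position 2-fold.
Codon 8 GUU (Val): third position 4-fold.
Four-fold degenerate third positions: 6.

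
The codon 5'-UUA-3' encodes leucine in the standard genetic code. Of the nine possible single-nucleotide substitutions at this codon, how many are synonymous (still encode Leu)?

2

Position 1: CUA → 1 synonymous.
Position 2: none → 0 synonymous.
Position 3: UUG → 1 synonymous.
Total: 1 + 0 + 1 = 2.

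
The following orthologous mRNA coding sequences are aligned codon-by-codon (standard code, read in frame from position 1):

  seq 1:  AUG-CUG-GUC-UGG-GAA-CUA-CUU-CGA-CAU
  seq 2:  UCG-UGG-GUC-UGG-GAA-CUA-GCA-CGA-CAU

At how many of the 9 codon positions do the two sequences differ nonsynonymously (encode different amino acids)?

3

Codon 1: AUG Met / UCG Ser — nonsynonymous.
Codon 2: CUG Leu / UGG Trp — nonsynonymous.
Codon 3: GUC Val / GUC Val — identical.
Codon 4: UGG Trp / UGG Trp — identical.
Codon 5: GAA Glu / GAA Glu — identical.
Codon 6: CUA Leu / CUA Leu — identical.
Codon 7: CUU Leu / GCA Ala — nonsynonymous.
Codon 8: CGA Arg / CGA Arg — identical.
Codon 9: CAU His / CAU His — identical.
Nonsynonymous differences: 3.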